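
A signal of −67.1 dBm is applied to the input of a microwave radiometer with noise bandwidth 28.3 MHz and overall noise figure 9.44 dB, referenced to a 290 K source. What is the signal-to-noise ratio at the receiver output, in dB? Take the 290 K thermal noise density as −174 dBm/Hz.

22.9 dB

Noise floor: N = −174 + 10 log₁₀(B) + NF
10 log₁₀(2.83×10⁷) = 74.52 dB
N = −174 + 74.52 + 9.44 = −90.04 dBm
SNR = P_sig − N = −67.1 − (−90.04) = 22.94 dB → 22.9 dB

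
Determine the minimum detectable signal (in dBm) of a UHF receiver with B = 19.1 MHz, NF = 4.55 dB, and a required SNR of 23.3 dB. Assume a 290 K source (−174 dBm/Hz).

−73.3 dBm

Sensitivity = −174 + 10 log₁₀(B) + NF + SNR_min
= −174 + 72.81 + 4.55 + 23.3
= −73.34 dBm → −73.3 dBm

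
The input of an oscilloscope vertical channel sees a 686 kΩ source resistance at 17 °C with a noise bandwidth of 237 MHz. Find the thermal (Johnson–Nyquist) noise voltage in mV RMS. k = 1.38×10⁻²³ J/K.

T = 17 °C + 273.15 = 290.15 K
V_n = √(4kTRB)
4kTRB = 4 × 1.38×10⁻²³ × 290.15 × 6.86×10⁵ × 2.37×10⁸ = 2.60×10⁻⁶ V²
V_n = √(2.60×10⁻⁶) = 1.61×10⁻³ V = 1.61 mV

1.61 mV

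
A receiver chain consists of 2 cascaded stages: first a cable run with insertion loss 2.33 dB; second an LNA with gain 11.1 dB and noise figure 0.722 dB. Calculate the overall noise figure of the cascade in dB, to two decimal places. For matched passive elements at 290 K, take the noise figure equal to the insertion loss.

3.05 dB

Convert to linear (a loss of L dB is a gain of −L dB): F_i = 10^(NF_i/10), G_i = 10^(G_i,dB/10)
  Stage 1: F_1 = 10^(2.33/10) = 1.710, G_1 = 10^(−2.33/10) = 0.5848
  Stage 2: F_2 = 10^(0.722/10) = 1.181, G_2 = 10^(11.1/10) = 12.88
Friis cascade:
  F = 1.710 + (1.181 − 1)/0.5848 = 2.019
NF = 10 log₁₀(2.019) = 3.05 dB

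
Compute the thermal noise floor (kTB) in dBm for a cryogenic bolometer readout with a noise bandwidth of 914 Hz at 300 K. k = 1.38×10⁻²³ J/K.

P_n = kTB = 1.38×10⁻²³ × 300 × 9.14×10² = 3.78×10⁻¹⁸ W
In dBm: 10 log₁₀(3.78×10⁻¹⁸ / 10⁻³) = −144.2 dBm

−144.2 dBm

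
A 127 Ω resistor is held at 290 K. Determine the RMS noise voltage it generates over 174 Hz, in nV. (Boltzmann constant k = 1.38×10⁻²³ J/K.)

V_n = √(4kTRB)
4kTRB = 4 × 1.38×10⁻²³ × 290 × 1.27×10² × 1.74×10² = 3.54×10⁻¹⁶ V²
V_n = √(3.54×10⁻¹⁶) = 1.88×10⁻⁸ V = 18.8 nV

18.8 nV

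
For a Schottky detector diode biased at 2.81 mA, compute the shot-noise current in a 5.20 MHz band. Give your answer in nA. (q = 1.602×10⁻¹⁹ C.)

I_n = √(2qI·B)
2qI·B = 2 × 1.602×10⁻¹⁹ × 2.81×10⁻³ × 5.20×10⁶ = 4.68×10⁻¹⁵ A²
I_n = √(4.68×10⁻¹⁵) = 6.84×10⁻⁸ A = 68.4 nA

68.4 nA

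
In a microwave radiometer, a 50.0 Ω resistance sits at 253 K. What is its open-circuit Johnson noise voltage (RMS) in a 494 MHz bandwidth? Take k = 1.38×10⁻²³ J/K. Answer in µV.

18.6 µV

V_n = √(4kTRB)
4kTRB = 4 × 1.38×10⁻²³ × 253 × 5.00×10¹ × 4.94×10⁸ = 3.45×10⁻¹⁰ V²
V_n = √(3.45×10⁻¹⁰) = 1.86×10⁻⁵ V = 18.6 µV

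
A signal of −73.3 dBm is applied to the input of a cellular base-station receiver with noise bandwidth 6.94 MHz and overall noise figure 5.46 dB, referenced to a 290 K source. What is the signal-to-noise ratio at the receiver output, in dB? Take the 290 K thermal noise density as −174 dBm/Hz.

26.8 dB

Noise floor: N = −174 + 10 log₁₀(B) + NF
10 log₁₀(6.94×10⁶) = 68.41 dB
N = −174 + 68.41 + 5.46 = −100.13 dBm
SNR = P_sig − N = −73.3 − (−100.13) = 26.83 dB → 26.8 dB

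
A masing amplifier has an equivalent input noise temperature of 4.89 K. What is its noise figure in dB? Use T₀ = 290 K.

0.073 dB

F = 1 + T_e/T₀ = 1 + 4.89/290 = 1.01686
NF = 10 log₁₀(1.01686) = 0.073 dB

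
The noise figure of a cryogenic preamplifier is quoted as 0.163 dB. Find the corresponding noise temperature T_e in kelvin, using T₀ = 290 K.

11.1 K

F = 10^(0.163/10) = 1.03825
T_e = (F − 1)·T₀ = (1.03825 − 1) × 290 = 11.1 K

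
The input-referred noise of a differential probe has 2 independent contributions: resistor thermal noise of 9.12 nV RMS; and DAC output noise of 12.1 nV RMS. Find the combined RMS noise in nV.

15.2 nV

Uncorrelated sources add in power (mean-square): V_tot = √(ΣV_i²)
V_tot = √[(9.12×10⁻⁹)² + (1.21×10⁻⁸)²] = 1.52×10⁻⁸ V = 15.2 nV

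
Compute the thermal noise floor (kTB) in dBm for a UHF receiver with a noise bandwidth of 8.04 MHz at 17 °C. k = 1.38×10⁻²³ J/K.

−104.9 dBm

T = 17 °C + 273.15 = 290.15 K
P_n = kTB = 1.38×10⁻²³ × 290.15 × 8.04×10⁶ = 3.22×10⁻¹⁴ W
In dBm: 10 log₁₀(3.22×10⁻¹⁴ / 10⁻³) = −104.9 dBm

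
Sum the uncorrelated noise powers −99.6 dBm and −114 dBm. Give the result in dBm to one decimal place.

Convert to linear, add, convert back:
P₁ = 1.10×10⁻¹³ W, P₂ = 3.98×10⁻¹⁵ W
P_tot = 1.14×10⁻¹³ W → 10 log₁₀(P_tot / 10⁻³) = −99.4 dBm

−99.4 dBm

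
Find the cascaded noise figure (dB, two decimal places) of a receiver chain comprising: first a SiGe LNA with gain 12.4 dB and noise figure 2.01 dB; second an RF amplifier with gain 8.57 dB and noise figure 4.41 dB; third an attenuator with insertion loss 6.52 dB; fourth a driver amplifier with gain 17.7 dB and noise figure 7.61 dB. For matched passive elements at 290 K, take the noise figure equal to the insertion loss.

2.76 dB

Convert to linear (a loss of L dB is a gain of −L dB): F_i = 10^(NF_i/10), G_i = 10^(G_i,dB/10)
  Stage 1: F_1 = 10^(2.01/10) = 1.589, G_1 = 10^(12.4/10) = 17.38
  Stage 2: F_2 = 10^(4.41/10) = 2.761, G_2 = 10^(8.57/10) = 7.194
  Stage 3: F_3 = 10^(6.52/10) = 4.487, G_3 = 10^(−6.52/10) = 0.2228
  Stage 4: F_4 = 10^(7.61/10) = 5.768, G_4 = 10^(17.7/10) = 58.88
Friis cascade:
  F = 1.589 + (2.761 − 1)/17.38 + (4.487 − 1)/125.0 + (5.768 − 1)/27.86 = 1.889
NF = 10 log₁₀(1.889) = 2.76 dB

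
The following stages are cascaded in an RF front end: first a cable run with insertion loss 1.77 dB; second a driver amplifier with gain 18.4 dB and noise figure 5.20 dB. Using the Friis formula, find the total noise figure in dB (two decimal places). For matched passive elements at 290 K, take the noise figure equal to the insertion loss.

6.97 dB

Convert to linear (a loss of L dB is a gain of −L dB): F_i = 10^(NF_i/10), G_i = 10^(G_i,dB/10)
  Stage 1: F_1 = 10^(1.77/10) = 1.503, G_1 = 10^(−1.77/10) = 0.6653
  Stage 2: F_2 = 10^(5.20/10) = 3.311, G_2 = 10^(18.4/10) = 69.18
Friis cascade:
  F = 1.503 + (3.311 − 1)/0.6653 = 4.977
NF = 10 log₁₀(4.977) = 6.97 dB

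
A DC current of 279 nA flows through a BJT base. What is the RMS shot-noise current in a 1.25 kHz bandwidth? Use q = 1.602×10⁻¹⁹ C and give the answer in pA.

10.6 pA

I_n = √(2qI·B)
2qI·B = 2 × 1.602×10⁻¹⁹ × 2.79×10⁻⁷ × 1.25×10³ = 1.12×10⁻²² A²
I_n = √(1.12×10⁻²²) = 1.06×10⁻¹¹ A = 10.6 pA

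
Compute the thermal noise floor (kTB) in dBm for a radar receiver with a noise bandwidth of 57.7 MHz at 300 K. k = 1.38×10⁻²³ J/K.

−96.2 dBm

P_n = kTB = 1.38×10⁻²³ × 300 × 5.77×10⁷ = 2.39×10⁻¹³ W
In dBm: 10 log₁₀(2.39×10⁻¹³ / 10⁻³) = −96.2 dBm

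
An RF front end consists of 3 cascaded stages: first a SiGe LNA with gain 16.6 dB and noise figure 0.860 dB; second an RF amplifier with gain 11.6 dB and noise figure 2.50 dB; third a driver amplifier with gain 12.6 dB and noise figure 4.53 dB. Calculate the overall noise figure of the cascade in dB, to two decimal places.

0.93 dB

Convert to linear (a loss of L dB is a gain of −L dB): F_i = 10^(NF_i/10), G_i = 10^(G_i,dB/10)
  Stage 1: F_1 = 10^(0.860/10) = 1.219, G_1 = 10^(16.6/10) = 45.71
  Stage 2: F_2 = 10^(2.50/10) = 1.778, G_2 = 10^(11.6/10) = 14.45
  Stage 3: F_3 = 10^(4.53/10) = 2.838, G_3 = 10^(12.6/10) = 18.20
Friis cascade:
  F = 1.219 + (1.778 − 1)/45.71 + (2.838 − 1)/660.7 = 1.239
NF = 10 log₁₀(1.239) = 0.93 dB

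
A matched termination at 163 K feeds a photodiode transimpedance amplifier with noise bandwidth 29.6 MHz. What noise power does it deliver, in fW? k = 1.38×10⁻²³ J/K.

P_n = kTB = 1.38×10⁻²³ × 163 × 2.96×10⁷ = 6.66×10⁻¹⁴ W = 66.6 fW

66.6 fW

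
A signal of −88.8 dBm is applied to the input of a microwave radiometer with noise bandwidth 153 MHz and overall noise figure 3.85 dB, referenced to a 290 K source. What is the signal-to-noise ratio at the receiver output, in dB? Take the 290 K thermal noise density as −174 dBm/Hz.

Noise floor: N = −174 + 10 log₁₀(B) + NF
10 log₁₀(1.53×10⁸) = 81.85 dB
N = −174 + 81.85 + 3.85 = −88.30 dBm
SNR = P_sig − N = −88.8 − (−88.30) = −0.50 dB → −0.5 dB

−0.5 dB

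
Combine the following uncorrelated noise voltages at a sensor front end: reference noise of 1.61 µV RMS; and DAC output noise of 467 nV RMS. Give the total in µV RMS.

1.68 µV

Uncorrelated sources add in power (mean-square): V_tot = √(ΣV_i²)
V_tot = √[(1.61×10⁻⁶)² + (4.67×10⁻⁷)²] = 1.68×10⁻⁶ V = 1.68 µV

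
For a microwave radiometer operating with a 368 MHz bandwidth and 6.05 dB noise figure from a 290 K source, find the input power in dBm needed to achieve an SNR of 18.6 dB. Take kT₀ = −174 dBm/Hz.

Sensitivity = −174 + 10 log₁₀(B) + NF + SNR_min
= −174 + 85.66 + 6.05 + 18.6
= −63.69 dBm → −63.7 dBm

−63.7 dBm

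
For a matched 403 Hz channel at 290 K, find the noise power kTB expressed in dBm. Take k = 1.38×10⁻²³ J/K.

P_n = kTB = 1.38×10⁻²³ × 290 × 4.03×10² = 1.61×10⁻¹⁸ W
In dBm: 10 log₁₀(1.61×10⁻¹⁸ / 10⁻³) = −147.9 dBm

−147.9 dBm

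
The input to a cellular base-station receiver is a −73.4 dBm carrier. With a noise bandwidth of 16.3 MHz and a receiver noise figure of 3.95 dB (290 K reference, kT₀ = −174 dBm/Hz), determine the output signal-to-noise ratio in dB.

Noise floor: N = −174 + 10 log₁₀(B) + NF
10 log₁₀(1.63×10⁷) = 72.12 dB
N = −174 + 72.12 + 3.95 = −97.93 dBm
SNR = P_sig − N = −73.4 − (−97.93) = 24.53 dB → 24.5 dB

24.5 dB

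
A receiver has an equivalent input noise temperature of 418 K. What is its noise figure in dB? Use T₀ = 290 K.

3.88 dB

F = 1 + T_e/T₀ = 1 + 418/290 = 2.44138
NF = 10 log₁₀(2.44138) = 3.88 dB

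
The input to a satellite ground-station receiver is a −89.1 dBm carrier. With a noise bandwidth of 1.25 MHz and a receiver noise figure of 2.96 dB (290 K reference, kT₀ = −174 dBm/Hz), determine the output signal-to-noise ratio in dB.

Noise floor: N = −174 + 10 log₁₀(B) + NF
10 log₁₀(1.25×10⁶) = 60.97 dB
N = −174 + 60.97 + 2.96 = −110.07 dBm
SNR = P_sig − N = −89.1 − (−110.07) = 20.97 dB → 21.0 dB

21.0 dB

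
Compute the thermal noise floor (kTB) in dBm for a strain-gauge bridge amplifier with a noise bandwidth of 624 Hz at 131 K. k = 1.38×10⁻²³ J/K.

−149.5 dBm

P_n = kTB = 1.38×10⁻²³ × 131 × 6.24×10² = 1.13×10⁻¹⁸ W
In dBm: 10 log₁₀(1.13×10⁻¹⁸ / 10⁻³) = −149.5 dBm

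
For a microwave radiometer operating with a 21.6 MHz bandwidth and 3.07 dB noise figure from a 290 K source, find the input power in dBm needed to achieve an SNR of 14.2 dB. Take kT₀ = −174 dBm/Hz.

Sensitivity = −174 + 10 log₁₀(B) + NF + SNR_min
= −174 + 73.34 + 3.07 + 14.2
= −83.39 dBm → −83.4 dBm

−83.4 dBm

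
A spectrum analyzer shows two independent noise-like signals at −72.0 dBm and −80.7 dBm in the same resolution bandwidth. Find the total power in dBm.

−71.5 dBm

Convert to linear, add, convert back:
P₁ = 6.31×10⁻¹¹ W, P₂ = 8.51×10⁻¹² W
P_tot = 7.16×10⁻¹¹ W → 10 log₁₀(P_tot / 10⁻³) = −71.5 dBm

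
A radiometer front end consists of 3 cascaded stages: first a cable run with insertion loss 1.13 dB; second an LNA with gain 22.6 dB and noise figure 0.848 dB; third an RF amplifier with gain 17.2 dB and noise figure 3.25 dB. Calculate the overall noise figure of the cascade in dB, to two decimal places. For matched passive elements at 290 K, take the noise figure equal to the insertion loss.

2.00 dB

Convert to linear (a loss of L dB is a gain of −L dB): F_i = 10^(NF_i/10), G_i = 10^(G_i,dB/10)
  Stage 1: F_1 = 10^(1.13/10) = 1.297, G_1 = 10^(−1.13/10) = 0.7709
  Stage 2: F_2 = 10^(0.848/10) = 1.216, G_2 = 10^(22.6/10) = 182.0
  Stage 3: F_3 = 10^(3.25/10) = 2.113, G_3 = 10^(17.2/10) = 52.48
Friis cascade:
  F = 1.297 + (1.216 − 1)/0.7709 + (2.113 − 1)/140.3 = 1.585
NF = 10 log₁₀(1.585) = 2.00 dB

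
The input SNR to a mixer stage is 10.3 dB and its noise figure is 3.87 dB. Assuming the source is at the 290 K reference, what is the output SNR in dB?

By definition F = SNR_in/SNR_out, so in dB: SNR_out = SNR_in − NF
SNR_out = 10.3 − 3.87 = 6.43 dB

6.43 dB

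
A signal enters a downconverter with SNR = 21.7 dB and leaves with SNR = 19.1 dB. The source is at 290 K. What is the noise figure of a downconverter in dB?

2.6 dB

NF (dB) = SNR_in(dB) − SNR_out(dB) when the source is at T₀
NF = 21.7 − 19.1 = 2.6 dB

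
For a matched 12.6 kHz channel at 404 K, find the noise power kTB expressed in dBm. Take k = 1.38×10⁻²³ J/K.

−131.5 dBm

P_n = kTB = 1.38×10⁻²³ × 404 × 1.26×10⁴ = 7.02×10⁻¹⁷ W
In dBm: 10 log₁₀(7.02×10⁻¹⁷ / 10⁻³) = −131.5 dBm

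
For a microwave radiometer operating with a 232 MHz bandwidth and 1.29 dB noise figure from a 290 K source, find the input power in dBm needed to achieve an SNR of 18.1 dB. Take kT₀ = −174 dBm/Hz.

Sensitivity = −174 + 10 log₁₀(B) + NF + SNR_min
= −174 + 83.65 + 1.29 + 18.1
= −70.96 dBm → −71.0 dBm

−71.0 dBm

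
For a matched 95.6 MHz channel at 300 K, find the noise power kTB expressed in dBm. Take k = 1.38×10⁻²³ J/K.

−94.0 dBm

P_n = kTB = 1.38×10⁻²³ × 300 × 9.56×10⁷ = 3.96×10⁻¹³ W
In dBm: 10 log₁₀(3.96×10⁻¹³ / 10⁻³) = −94.0 dBm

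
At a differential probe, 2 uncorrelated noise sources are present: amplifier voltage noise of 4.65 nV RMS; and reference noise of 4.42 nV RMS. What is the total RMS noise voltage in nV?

6.42 nV

Uncorrelated sources add in power (mean-square): V_tot = √(ΣV_i²)
V_tot = √[(4.65×10⁻⁹)² + (4.42×10⁻⁹)²] = 6.42×10⁻⁹ V = 6.42 nV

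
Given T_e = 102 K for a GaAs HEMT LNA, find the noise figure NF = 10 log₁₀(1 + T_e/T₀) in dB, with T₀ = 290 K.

F = 1 + T_e/T₀ = 1 + 102/290 = 1.35172
NF = 10 log₁₀(1.35172) = 1.31 dB

1.31 dB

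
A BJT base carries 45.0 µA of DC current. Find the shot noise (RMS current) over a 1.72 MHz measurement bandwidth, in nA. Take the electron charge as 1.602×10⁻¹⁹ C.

I_n = √(2qI·B)
2qI·B = 2 × 1.602×10⁻¹⁹ × 4.50×10⁻⁵ × 1.72×10⁶ = 2.48×10⁻¹⁷ A²
I_n = √(2.48×10⁻¹⁷) = 4.98×10⁻⁹ A = 4.98 nA

4.98 nA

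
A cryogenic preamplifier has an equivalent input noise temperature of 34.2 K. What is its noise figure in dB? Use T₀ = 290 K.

F = 1 + T_e/T₀ = 1 + 34.2/290 = 1.11793
NF = 10 log₁₀(1.11793) = 0.484 dB

0.484 dB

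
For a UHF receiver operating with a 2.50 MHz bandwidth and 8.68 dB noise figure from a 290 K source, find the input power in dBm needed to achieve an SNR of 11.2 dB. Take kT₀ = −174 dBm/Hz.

Sensitivity = −174 + 10 log₁₀(B) + NF + SNR_min
= −174 + 63.98 + 8.68 + 11.2
= −90.14 dBm → −90.1 dBm

−90.1 dBm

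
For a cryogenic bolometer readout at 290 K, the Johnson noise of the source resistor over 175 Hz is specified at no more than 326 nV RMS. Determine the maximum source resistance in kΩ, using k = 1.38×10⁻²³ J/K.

37.9 kΩ

Johnson–Nyquist: V_n = √(4kTRB) ⇒ R = V_n² / (4kTB)
4kTB = 4 × 1.38×10⁻²³ × 290 × 1.75×10² = 2.80×10⁻¹⁸
R = (3.26×10⁻⁷)² / 2.80×10⁻¹⁸ = 3.79×10⁴ Ω = 37.9 kΩ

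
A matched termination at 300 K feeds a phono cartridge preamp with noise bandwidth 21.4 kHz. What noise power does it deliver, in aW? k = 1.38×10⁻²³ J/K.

88.6 aW

P_n = kTB = 1.38×10⁻²³ × 300 × 2.14×10⁴ = 8.86×10⁻¹⁷ W = 88.6 aW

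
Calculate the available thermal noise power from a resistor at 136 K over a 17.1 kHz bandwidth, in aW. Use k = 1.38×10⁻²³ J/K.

32.1 aW

P_n = kTB = 1.38×10⁻²³ × 136 × 1.71×10⁴ = 3.21×10⁻¹⁷ W = 32.1 aW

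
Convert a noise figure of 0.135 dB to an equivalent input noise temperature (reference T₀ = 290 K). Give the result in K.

9.16 K

F = 10^(0.135/10) = 1.03157
T_e = (F − 1)·T₀ = (1.03157 − 1) × 290 = 9.16 K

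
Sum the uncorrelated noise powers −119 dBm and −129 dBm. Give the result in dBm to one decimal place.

Convert to linear, add, convert back:
P₁ = 1.26×10⁻¹⁵ W, P₂ = 1.26×10⁻¹⁶ W
P_tot = 1.38×10⁻¹⁵ W → 10 log₁₀(P_tot / 10⁻³) = −118.6 dBm

−118.6 dBm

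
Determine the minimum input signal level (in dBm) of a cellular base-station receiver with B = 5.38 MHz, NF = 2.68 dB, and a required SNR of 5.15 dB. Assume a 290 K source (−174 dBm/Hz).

Sensitivity = −174 + 10 log₁₀(B) + NF + SNR_min
= −174 + 67.31 + 2.68 + 5.15
= −98.86 dBm → −98.9 dBm

−98.9 dBm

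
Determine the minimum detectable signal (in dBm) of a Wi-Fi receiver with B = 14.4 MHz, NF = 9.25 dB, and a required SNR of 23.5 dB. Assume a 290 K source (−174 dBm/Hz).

Sensitivity = −174 + 10 log₁₀(B) + NF + SNR_min
= −174 + 71.58 + 9.25 + 23.5
= −69.67 dBm → −69.7 dBm

−69.7 dBm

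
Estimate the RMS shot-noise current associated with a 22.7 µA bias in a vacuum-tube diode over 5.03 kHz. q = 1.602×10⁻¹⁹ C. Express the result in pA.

191 pA

I_n = √(2qI·B)
2qI·B = 2 × 1.602×10⁻¹⁹ × 2.27×10⁻⁵ × 5.03×10³ = 3.66×10⁻²⁰ A²
I_n = √(3.66×10⁻²⁰) = 1.91×10⁻¹⁰ A = 191 pA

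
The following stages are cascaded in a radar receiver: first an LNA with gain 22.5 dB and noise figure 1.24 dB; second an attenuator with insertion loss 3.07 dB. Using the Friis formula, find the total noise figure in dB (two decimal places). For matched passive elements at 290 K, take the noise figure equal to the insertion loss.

Convert to linear (a loss of L dB is a gain of −L dB): F_i = 10^(NF_i/10), G_i = 10^(G_i,dB/10)
  Stage 1: F_1 = 10^(1.24/10) = 1.330, G_1 = 10^(22.5/10) = 177.8
  Stage 2: F_2 = 10^(3.07/10) = 2.028, G_2 = 10^(−3.07/10) = 0.4932
Friis cascade:
  F = 1.330 + (2.028 − 1)/177.8 = 1.336
NF = 10 log₁₀(1.336) = 1.26 dB

1.26 dB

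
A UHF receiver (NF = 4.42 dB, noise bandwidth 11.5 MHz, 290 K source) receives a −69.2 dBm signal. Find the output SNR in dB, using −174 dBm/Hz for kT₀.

29.8 dB

Noise floor: N = −174 + 10 log₁₀(B) + NF
10 log₁₀(1.15×10⁷) = 70.61 dB
N = −174 + 70.61 + 4.42 = −98.97 dBm
SNR = P_sig − N = −69.2 − (−98.97) = 29.77 dB → 29.8 dB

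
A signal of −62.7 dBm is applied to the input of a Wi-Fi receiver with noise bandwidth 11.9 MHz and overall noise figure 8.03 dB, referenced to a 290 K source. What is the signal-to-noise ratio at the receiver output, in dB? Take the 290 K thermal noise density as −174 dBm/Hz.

Noise floor: N = −174 + 10 log₁₀(B) + NF
10 log₁₀(1.19×10⁷) = 70.76 dB
N = −174 + 70.76 + 8.03 = −95.21 dBm
SNR = P_sig − N = −62.7 − (−95.21) = 32.51 dB → 32.5 dB

32.5 dB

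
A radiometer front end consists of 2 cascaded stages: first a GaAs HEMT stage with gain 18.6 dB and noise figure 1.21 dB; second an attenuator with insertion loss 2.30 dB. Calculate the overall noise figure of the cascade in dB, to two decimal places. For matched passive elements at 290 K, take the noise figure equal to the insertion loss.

Convert to linear (a loss of L dB is a gain of −L dB): F_i = 10^(NF_i/10), G_i = 10^(G_i,dB/10)
  Stage 1: F_1 = 10^(1.21/10) = 1.321, G_1 = 10^(18.6/10) = 72.44
  Stage 2: F_2 = 10^(2.30/10) = 1.698, G_2 = 10^(−2.30/10) = 0.5888
Friis cascade:
  F = 1.321 + (1.698 − 1)/72.44 = 1.331
NF = 10 log₁₀(1.331) = 1.24 dB

1.24 dB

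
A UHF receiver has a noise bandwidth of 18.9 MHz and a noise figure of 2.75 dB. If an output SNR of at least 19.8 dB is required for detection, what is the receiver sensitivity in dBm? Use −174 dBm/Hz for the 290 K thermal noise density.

−78.7 dBm

Sensitivity = −174 + 10 log₁₀(B) + NF + SNR_min
= −174 + 72.76 + 2.75 + 19.8
= −78.69 dBm → −78.7 dBm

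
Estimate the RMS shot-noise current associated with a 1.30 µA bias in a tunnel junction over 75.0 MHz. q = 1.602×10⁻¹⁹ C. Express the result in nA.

5.59 nA

I_n = √(2qI·B)
2qI·B = 2 × 1.602×10⁻¹⁹ × 1.30×10⁻⁶ × 7.50×10⁷ = 3.12×10⁻¹⁷ A²
I_n = √(3.12×10⁻¹⁷) = 5.59×10⁻⁹ A = 5.59 nA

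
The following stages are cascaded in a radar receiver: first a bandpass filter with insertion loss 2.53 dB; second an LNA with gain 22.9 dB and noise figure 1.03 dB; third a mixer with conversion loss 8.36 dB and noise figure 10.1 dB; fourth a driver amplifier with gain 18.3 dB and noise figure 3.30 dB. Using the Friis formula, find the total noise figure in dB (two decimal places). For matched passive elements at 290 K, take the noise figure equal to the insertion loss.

Convert to linear (a loss of L dB is a gain of −L dB): F_i = 10^(NF_i/10), G_i = 10^(G_i,dB/10)
  Stage 1: F_1 = 10^(2.53/10) = 1.791, G_1 = 10^(−2.53/10) = 0.5585
  Stage 2: F_2 = 10^(1.03/10) = 1.268, G_2 = 10^(22.9/10) = 195.0
  Stage 3: F_3 = 10^(10.1/10) = 10.23, G_3 = 10^(−8.36/10) = 0.1459
  Stage 4: F_4 = 10^(3.30/10) = 2.138, G_4 = 10^(18.3/10) = 67.61
Friis cascade:
  F = 1.791 + (1.268 − 1)/0.5585 + (10.23 − 1)/108.9 + (2.138 − 1)/15.89 = 2.426
NF = 10 log₁₀(2.426) = 3.85 dB

3.85 dB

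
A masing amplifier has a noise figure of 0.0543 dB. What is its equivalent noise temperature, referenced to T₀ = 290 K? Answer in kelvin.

3.65 K

F = 10^(0.0543/10) = 1.01258
T_e = (F − 1)·T₀ = (1.01258 − 1) × 290 = 3.65 K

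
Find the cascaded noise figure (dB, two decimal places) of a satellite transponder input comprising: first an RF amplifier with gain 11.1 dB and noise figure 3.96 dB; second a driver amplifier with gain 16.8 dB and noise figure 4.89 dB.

Convert to linear (a loss of L dB is a gain of −L dB): F_i = 10^(NF_i/10), G_i = 10^(G_i,dB/10)
  Stage 1: F_1 = 10^(3.96/10) = 2.489, G_1 = 10^(11.1/10) = 12.88
  Stage 2: F_2 = 10^(4.89/10) = 3.083, G_2 = 10^(16.8/10) = 47.86
Friis cascade:
  F = 2.489 + (3.083 − 1)/12.88 = 2.651
NF = 10 log₁₀(2.651) = 4.23 dB

4.23 dB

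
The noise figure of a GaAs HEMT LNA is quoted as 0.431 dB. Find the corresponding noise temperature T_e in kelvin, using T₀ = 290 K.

30.3 K

F = 10^(0.431/10) = 1.10433
T_e = (F − 1)·T₀ = (1.10433 − 1) × 290 = 30.3 K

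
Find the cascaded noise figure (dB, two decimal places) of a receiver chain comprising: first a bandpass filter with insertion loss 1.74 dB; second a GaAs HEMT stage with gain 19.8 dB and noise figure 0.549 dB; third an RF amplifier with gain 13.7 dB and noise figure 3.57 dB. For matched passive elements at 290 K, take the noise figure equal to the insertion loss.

Convert to linear (a loss of L dB is a gain of −L dB): F_i = 10^(NF_i/10), G_i = 10^(G_i,dB/10)
  Stage 1: F_1 = 10^(1.74/10) = 1.493, G_1 = 10^(−1.74/10) = 0.6699
  Stage 2: F_2 = 10^(0.549/10) = 1.135, G_2 = 10^(19.8/10) = 95.50
  Stage 3: F_3 = 10^(3.57/10) = 2.275, G_3 = 10^(13.7/10) = 23.44
Friis cascade:
  F = 1.493 + (1.135 − 1)/0.6699 + (2.275 − 1)/63.97 = 1.714
NF = 10 log₁₀(1.714) = 2.34 dB

2.34 dB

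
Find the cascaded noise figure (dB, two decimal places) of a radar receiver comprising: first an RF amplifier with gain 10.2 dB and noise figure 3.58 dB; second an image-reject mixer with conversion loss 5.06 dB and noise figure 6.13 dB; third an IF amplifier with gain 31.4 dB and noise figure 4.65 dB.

Convert to linear (a loss of L dB is a gain of −L dB): F_i = 10^(NF_i/10), G_i = 10^(G_i,dB/10)
  Stage 1: F_1 = 10^(3.58/10) = 2.280, G_1 = 10^(10.2/10) = 10.47
  Stage 2: F_2 = 10^(6.13/10) = 4.102, G_2 = 10^(−5.06/10) = 0.3119
  Stage 3: F_3 = 10^(4.65/10) = 2.917, G_3 = 10^(31.4/10) = 1380
Friis cascade:
  F = 2.280 + (4.102 − 1)/10.47 + (2.917 − 1)/3.266 = 3.164
NF = 10 log₁₀(3.164) = 5.00 dB

5.00 dB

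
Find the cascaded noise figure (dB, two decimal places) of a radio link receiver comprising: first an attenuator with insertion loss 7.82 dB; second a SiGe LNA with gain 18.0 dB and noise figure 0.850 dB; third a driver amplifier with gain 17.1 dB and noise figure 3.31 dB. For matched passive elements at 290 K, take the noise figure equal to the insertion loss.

Convert to linear (a loss of L dB is a gain of −L dB): F_i = 10^(NF_i/10), G_i = 10^(G_i,dB/10)
  Stage 1: F_1 = 10^(7.82/10) = 6.053, G_1 = 10^(−7.82/10) = 0.1652
  Stage 2: F_2 = 10^(0.850/10) = 1.216, G_2 = 10^(18.0/10) = 63.10
  Stage 3: F_3 = 10^(3.31/10) = 2.143, G_3 = 10^(17.1/10) = 51.29
Friis cascade:
  F = 6.053 + (1.216 − 1)/0.1652 + (2.143 − 1)/10.42 = 7.472
NF = 10 log₁₀(7.472) = 8.73 dB

8.73 dB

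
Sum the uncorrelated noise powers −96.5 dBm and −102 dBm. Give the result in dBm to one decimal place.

−95.4 dBm

Convert to linear, add, convert back:
P₁ = 2.24×10⁻¹³ W, P₂ = 6.31×10⁻¹⁴ W
P_tot = 2.87×10⁻¹³ W → 10 log₁₀(P_tot / 10⁻³) = −95.4 dBm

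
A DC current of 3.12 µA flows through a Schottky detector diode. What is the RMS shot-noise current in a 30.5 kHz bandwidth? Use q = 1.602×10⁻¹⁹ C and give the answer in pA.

I_n = √(2qI·B)
2qI·B = 2 × 1.602×10⁻¹⁹ × 3.12×10⁻⁶ × 3.05×10⁴ = 3.05×10⁻²⁰ A²
I_n = √(3.05×10⁻²⁰) = 1.75×10⁻¹⁰ A = 175 pA

175 pA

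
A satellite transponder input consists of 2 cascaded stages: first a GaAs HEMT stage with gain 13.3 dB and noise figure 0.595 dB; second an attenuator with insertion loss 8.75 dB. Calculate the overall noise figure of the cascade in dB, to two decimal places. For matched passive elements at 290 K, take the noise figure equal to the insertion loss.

Convert to linear (a loss of L dB is a gain of −L dB): F_i = 10^(NF_i/10), G_i = 10^(G_i,dB/10)
  Stage 1: F_1 = 10^(0.595/10) = 1.147, G_1 = 10^(13.3/10) = 21.38
  Stage 2: F_2 = 10^(8.75/10) = 7.499, G_2 = 10^(−8.75/10) = 0.1334
Friis cascade:
  F = 1.147 + (7.499 − 1)/21.38 = 1.451
NF = 10 log₁₀(1.451) = 1.62 dB

1.62 dB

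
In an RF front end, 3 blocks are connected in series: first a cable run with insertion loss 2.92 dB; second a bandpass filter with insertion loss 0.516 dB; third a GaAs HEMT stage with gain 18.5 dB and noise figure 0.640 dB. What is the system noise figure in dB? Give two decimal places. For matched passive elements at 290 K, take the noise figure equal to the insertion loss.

Convert to linear (a loss of L dB is a gain of −L dB): F_i = 10^(NF_i/10), G_i = 10^(G_i,dB/10)
  Stage 1: F_1 = 10^(2.92/10) = 1.959, G_1 = 10^(−2.92/10) = 0.5105
  Stage 2: F_2 = 10^(0.516/10) = 1.126, G_2 = 10^(−0.516/10) = 0.8880
  Stage 3: F_3 = 10^(0.640/10) = 1.159, G_3 = 10^(18.5/10) = 70.79
Friis cascade:
  F = 1.959 + (1.126 − 1)/0.5105 + (1.159 − 1)/0.4533 = 2.556
NF = 10 log₁₀(2.556) = 4.08 dB

4.08 dB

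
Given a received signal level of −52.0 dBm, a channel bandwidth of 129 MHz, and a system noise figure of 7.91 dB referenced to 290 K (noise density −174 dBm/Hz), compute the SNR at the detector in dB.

33.0 dB

Noise floor: N = −174 + 10 log₁₀(B) + NF
10 log₁₀(1.29×10⁸) = 81.11 dB
N = −174 + 81.11 + 7.91 = −84.98 dBm
SNR = P_sig − N = −52.0 − (−84.98) = 32.98 dB → 33.0 dB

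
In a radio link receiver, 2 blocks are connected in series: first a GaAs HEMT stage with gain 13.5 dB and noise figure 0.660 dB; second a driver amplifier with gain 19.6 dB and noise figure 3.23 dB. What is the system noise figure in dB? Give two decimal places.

Convert to linear (a loss of L dB is a gain of −L dB): F_i = 10^(NF_i/10), G_i = 10^(G_i,dB/10)
  Stage 1: F_1 = 10^(0.660/10) = 1.164, G_1 = 10^(13.5/10) = 22.39
  Stage 2: F_2 = 10^(3.23/10) = 2.104, G_2 = 10^(19.6/10) = 91.20
Friis cascade:
  F = 1.164 + (2.104 − 1)/22.39 = 1.213
NF = 10 log₁₀(1.213) = 0.84 dB

0.84 dB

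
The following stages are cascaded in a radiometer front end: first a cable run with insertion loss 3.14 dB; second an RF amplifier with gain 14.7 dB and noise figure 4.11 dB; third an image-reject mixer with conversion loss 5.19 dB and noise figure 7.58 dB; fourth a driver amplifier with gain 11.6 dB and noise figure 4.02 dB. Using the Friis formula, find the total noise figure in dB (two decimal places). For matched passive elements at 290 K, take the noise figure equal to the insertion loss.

Convert to linear (a loss of L dB is a gain of −L dB): F_i = 10^(NF_i/10), G_i = 10^(G_i,dB/10)
  Stage 1: F_1 = 10^(3.14/10) = 2.061, G_1 = 10^(−3.14/10) = 0.4853
  Stage 2: F_2 = 10^(4.11/10) = 2.576, G_2 = 10^(14.7/10) = 29.51
  Stage 3: F_3 = 10^(7.58/10) = 5.728, G_3 = 10^(−5.19/10) = 0.3027
  Stage 4: F_4 = 10^(4.02/10) = 2.523, G_4 = 10^(11.6/10) = 14.45
Friis cascade:
  F = 2.061 + (2.576 − 1)/0.4853 + (5.728 − 1)/14.32 + (2.523 − 1)/4.335 = 5.990
NF = 10 log₁₀(5.990) = 7.77 dB

7.77 dB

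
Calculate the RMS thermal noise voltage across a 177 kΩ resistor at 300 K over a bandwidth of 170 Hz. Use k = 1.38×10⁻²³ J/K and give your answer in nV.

V_n = √(4kTRB)
4kTRB = 4 × 1.38×10⁻²³ × 300 × 1.77×10⁵ × 1.70×10² = 4.98×10⁻¹³ V²
V_n = √(4.98×10⁻¹³) = 7.06×10⁻⁷ V = 706 nV

706 nV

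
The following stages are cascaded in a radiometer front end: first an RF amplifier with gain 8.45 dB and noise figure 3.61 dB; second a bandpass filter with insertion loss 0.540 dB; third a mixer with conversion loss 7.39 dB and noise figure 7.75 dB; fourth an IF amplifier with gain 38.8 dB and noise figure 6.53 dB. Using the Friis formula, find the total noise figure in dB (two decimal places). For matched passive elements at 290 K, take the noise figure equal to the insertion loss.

Convert to linear (a loss of L dB is a gain of −L dB): F_i = 10^(NF_i/10), G_i = 10^(G_i,dB/10)
  Stage 1: F_1 = 10^(3.61/10) = 2.296, G_1 = 10^(8.45/10) = 6.998
  Stage 2: F_2 = 10^(0.540/10) = 1.132, G_2 = 10^(−0.540/10) = 0.8831
  Stage 3: F_3 = 10^(7.75/10) = 5.957, G_3 = 10^(−7.39/10) = 0.1824
  Stage 4: F_4 = 10^(6.53/10) = 4.498, G_4 = 10^(38.8/10) = 7586
Friis cascade:
  F = 2.296 + (1.132 − 1)/6.998 + (5.957 − 1)/6.180 + (4.498 − 1)/1.127 = 6.220
NF = 10 log₁₀(6.220) = 7.94 dB

7.94 dB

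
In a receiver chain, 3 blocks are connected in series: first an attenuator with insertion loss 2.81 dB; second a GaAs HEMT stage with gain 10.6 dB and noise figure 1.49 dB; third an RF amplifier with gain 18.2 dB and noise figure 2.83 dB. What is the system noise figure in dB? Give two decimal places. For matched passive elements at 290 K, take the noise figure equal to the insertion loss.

4.54 dB

Convert to linear (a loss of L dB is a gain of −L dB): F_i = 10^(NF_i/10), G_i = 10^(G_i,dB/10)
  Stage 1: F_1 = 10^(2.81/10) = 1.910, G_1 = 10^(−2.81/10) = 0.5236
  Stage 2: F_2 = 10^(1.49/10) = 1.409, G_2 = 10^(10.6/10) = 11.48
  Stage 3: F_3 = 10^(2.83/10) = 1.919, G_3 = 10^(18.2/10) = 66.07
Friis cascade:
  F = 1.910 + (1.409 − 1)/0.5236 + (1.919 − 1)/6.012 = 2.844
NF = 10 log₁₀(2.844) = 4.54 dB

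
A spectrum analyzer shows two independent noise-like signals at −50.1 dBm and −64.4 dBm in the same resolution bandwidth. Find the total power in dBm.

Convert to linear, add, convert back:
P₁ = 9.77×10⁻⁹ W, P₂ = 3.63×10⁻¹⁰ W
P_tot = 1.01×10⁻⁸ W → 10 log₁₀(P_tot / 10⁻³) = −49.9 dBm

−49.9 dBm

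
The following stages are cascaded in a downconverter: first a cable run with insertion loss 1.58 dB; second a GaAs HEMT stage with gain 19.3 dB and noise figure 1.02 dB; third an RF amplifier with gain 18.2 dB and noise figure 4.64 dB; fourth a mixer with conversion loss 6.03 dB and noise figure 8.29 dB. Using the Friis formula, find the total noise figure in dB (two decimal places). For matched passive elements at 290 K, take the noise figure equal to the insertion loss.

Convert to linear (a loss of L dB is a gain of −L dB): F_i = 10^(NF_i/10), G_i = 10^(G_i,dB/10)
  Stage 1: F_1 = 10^(1.58/10) = 1.439, G_1 = 10^(−1.58/10) = 0.6950
  Stage 2: F_2 = 10^(1.02/10) = 1.265, G_2 = 10^(19.3/10) = 85.11
  Stage 3: F_3 = 10^(4.64/10) = 2.911, G_3 = 10^(18.2/10) = 66.07
  Stage 4: F_4 = 10^(8.29/10) = 6.745, G_4 = 10^(−6.03/10) = 0.2495
Friis cascade:
  F = 1.439 + (1.265 − 1)/0.6950 + (2.911 − 1)/59.16 + (6.745 − 1)/3908 = 1.853
NF = 10 log₁₀(1.853) = 2.68 dB

2.68 dB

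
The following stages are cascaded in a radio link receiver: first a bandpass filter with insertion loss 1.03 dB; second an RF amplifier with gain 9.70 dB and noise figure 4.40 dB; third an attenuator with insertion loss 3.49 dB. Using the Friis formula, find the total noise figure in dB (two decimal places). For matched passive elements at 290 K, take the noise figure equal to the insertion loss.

5.63 dB

Convert to linear (a loss of L dB is a gain of −L dB): F_i = 10^(NF_i/10), G_i = 10^(G_i,dB/10)
  Stage 1: F_1 = 10^(1.03/10) = 1.268, G_1 = 10^(−1.03/10) = 0.7889
  Stage 2: F_2 = 10^(4.40/10) = 2.754, G_2 = 10^(9.70/10) = 9.333
  Stage 3: F_3 = 10^(3.49/10) = 2.234, G_3 = 10^(−3.49/10) = 0.4477
Friis cascade:
  F = 1.268 + (2.754 − 1)/0.7889 + (2.234 − 1)/7.362 = 3.659
NF = 10 log₁₀(3.659) = 5.63 dB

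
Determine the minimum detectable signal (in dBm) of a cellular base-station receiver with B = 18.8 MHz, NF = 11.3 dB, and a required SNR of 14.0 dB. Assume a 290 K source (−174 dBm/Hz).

−76.0 dBm

Sensitivity = −174 + 10 log₁₀(B) + NF + SNR_min
= −174 + 72.74 + 11.3 + 14.0
= −75.96 dBm → −76.0 dBm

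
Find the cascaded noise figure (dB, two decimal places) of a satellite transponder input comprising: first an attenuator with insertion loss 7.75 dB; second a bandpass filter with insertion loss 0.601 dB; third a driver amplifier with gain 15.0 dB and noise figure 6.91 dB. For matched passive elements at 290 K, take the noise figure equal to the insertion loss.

15.26 dB

Convert to linear (a loss of L dB is a gain of −L dB): F_i = 10^(NF_i/10), G_i = 10^(G_i,dB/10)
  Stage 1: F_1 = 10^(7.75/10) = 5.957, G_1 = 10^(−7.75/10) = 0.1679
  Stage 2: F_2 = 10^(0.601/10) = 1.148, G_2 = 10^(−0.601/10) = 0.8708
  Stage 3: F_3 = 10^(6.91/10) = 4.909, G_3 = 10^(15.0/10) = 31.62
Friis cascade:
  F = 5.957 + (1.148 − 1)/0.1679 + (4.909 − 1)/0.1462 = 33.58
NF = 10 log₁₀(33.58) = 15.26 dB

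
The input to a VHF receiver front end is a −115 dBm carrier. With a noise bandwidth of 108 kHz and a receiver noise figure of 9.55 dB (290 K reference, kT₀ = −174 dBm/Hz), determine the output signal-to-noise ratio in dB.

−0.9 dB

Noise floor: N = −174 + 10 log₁₀(B) + NF
10 log₁₀(1.08×10⁵) = 50.33 dB
N = −174 + 50.33 + 9.55 = −114.12 dBm
SNR = P_sig − N = −115 − (−114.12) = −0.88 dB → −0.9 dB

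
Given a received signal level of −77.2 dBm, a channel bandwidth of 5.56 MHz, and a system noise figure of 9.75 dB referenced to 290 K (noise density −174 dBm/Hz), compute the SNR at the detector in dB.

19.6 dB

Noise floor: N = −174 + 10 log₁₀(B) + NF
10 log₁₀(5.56×10⁶) = 67.45 dB
N = −174 + 67.45 + 9.75 = −96.80 dBm
SNR = P_sig − N = −77.2 − (−96.80) = 19.60 dB → 19.6 dB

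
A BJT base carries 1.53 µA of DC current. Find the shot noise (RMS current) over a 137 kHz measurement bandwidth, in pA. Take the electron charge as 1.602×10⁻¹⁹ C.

259 pA

I_n = √(2qI·B)
2qI·B = 2 × 1.602×10⁻¹⁹ × 1.53×10⁻⁶ × 1.37×10⁵ = 6.72×10⁻²⁰ A²
I_n = √(6.72×10⁻²⁰) = 2.59×10⁻¹⁰ A = 259 pA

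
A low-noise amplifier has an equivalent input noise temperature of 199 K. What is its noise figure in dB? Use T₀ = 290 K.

2.27 dB

F = 1 + T_e/T₀ = 1 + 199/290 = 1.68621
NF = 10 log₁₀(1.68621) = 2.27 dB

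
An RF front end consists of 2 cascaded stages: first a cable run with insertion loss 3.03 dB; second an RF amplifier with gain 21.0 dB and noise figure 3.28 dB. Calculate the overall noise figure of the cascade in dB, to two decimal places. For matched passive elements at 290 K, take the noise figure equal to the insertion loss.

Convert to linear (a loss of L dB is a gain of −L dB): F_i = 10^(NF_i/10), G_i = 10^(G_i,dB/10)
  Stage 1: F_1 = 10^(3.03/10) = 2.009, G_1 = 10^(−3.03/10) = 0.4977
  Stage 2: F_2 = 10^(3.28/10) = 2.128, G_2 = 10^(21.0/10) = 125.9
Friis cascade:
  F = 2.009 + (2.128 − 1)/0.4977 = 4.276
NF = 10 log₁₀(4.276) = 6.31 dB

6.31 dB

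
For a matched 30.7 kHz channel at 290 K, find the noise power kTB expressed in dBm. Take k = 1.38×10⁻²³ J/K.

P_n = kTB = 1.38×10⁻²³ × 290 × 3.07×10⁴ = 1.23×10⁻¹⁶ W
In dBm: 10 log₁₀(1.23×10⁻¹⁶ / 10⁻³) = −129.1 dBm

−129.1 dBm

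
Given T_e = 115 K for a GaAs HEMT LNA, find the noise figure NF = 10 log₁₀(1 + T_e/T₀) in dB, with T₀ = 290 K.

1.45 dB

F = 1 + T_e/T₀ = 1 + 115/290 = 1.39655
NF = 10 log₁₀(1.39655) = 1.45 dB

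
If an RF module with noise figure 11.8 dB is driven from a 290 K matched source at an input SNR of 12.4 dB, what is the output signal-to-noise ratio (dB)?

By definition F = SNR_in/SNR_out, so in dB: SNR_out = SNR_in − NF
SNR_out = 12.4 − 11.8 = 0.6 dB

0.6 dB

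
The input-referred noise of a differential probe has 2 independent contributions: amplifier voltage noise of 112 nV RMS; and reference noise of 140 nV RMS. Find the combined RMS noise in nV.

Uncorrelated sources add in power (mean-square): V_tot = √(ΣV_i²)
V_tot = √[(1.12×10⁻⁷)² + (1.40×10⁻⁷)²] = 1.79×10⁻⁷ V = 179 nV

179 nV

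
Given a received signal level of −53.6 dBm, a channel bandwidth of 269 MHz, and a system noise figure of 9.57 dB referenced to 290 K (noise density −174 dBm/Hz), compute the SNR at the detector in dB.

26.5 dB

Noise floor: N = −174 + 10 log₁₀(B) + NF
10 log₁₀(2.69×10⁸) = 84.3 dB
N = −174 + 84.3 + 9.57 = −80.13 dBm
SNR = P_sig − N = −53.6 − (−80.13) = 26.53 dB → 26.5 dB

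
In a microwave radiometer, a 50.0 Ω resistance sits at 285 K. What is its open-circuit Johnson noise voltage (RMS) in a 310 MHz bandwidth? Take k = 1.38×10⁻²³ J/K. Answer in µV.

V_n = √(4kTRB)
4kTRB = 4 × 1.38×10⁻²³ × 285 × 5.00×10¹ × 3.10×10⁸ = 2.44×10⁻¹⁰ V²
V_n = √(2.44×10⁻¹⁰) = 1.56×10⁻⁵ V = 15.6 µV

15.6 µV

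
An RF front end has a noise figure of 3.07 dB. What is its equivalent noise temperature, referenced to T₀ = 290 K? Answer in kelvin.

F = 10^(3.07/10) = 2.02768
T_e = (F − 1)·T₀ = (2.02768 − 1) × 290 = 298 K

298 K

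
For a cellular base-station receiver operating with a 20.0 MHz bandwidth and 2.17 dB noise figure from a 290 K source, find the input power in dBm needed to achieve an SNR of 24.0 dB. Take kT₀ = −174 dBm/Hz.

−74.8 dBm

Sensitivity = −174 + 10 log₁₀(B) + NF + SNR_min
= −174 + 73.01 + 2.17 + 24.0
= −74.82 dBm → −74.8 dBm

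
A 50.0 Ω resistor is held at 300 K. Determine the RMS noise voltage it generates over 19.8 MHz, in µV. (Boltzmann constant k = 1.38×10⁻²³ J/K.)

4.05 µV

V_n = √(4kTRB)
4kTRB = 4 × 1.38×10⁻²³ × 300 × 5.00×10¹ × 1.98×10⁷ = 1.64×10⁻¹¹ V²
V_n = √(1.64×10⁻¹¹) = 4.05×10⁻⁶ V = 4.05 µV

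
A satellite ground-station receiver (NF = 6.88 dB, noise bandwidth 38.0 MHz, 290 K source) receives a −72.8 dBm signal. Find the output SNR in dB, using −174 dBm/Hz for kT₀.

18.5 dB

Noise floor: N = −174 + 10 log₁₀(B) + NF
10 log₁₀(3.80×10⁷) = 75.8 dB
N = −174 + 75.8 + 6.88 = −91.32 dBm
SNR = P_sig − N = −72.8 − (−91.32) = 18.52 dB → 18.5 dB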